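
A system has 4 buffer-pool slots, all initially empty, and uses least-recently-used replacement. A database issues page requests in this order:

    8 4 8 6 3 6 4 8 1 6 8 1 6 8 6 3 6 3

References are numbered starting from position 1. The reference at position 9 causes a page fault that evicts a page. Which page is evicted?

3

pos 1: 8 -> miss, frames [8]
pos 2: 4 -> miss, frames [8, 4]
pos 3: 8 -> hit
pos 4: 6 -> miss, frames [4, 8, 6]
pos 5: 3 -> miss, frames [4, 8, 6, 3]
pos 6: 6 -> hit
pos 7: 4 -> hit
pos 8: 8 -> hit
pos 9: 1 -> miss, evict 3, frames [6, 4, 8, 1]
At position 9, page 3 is evicted.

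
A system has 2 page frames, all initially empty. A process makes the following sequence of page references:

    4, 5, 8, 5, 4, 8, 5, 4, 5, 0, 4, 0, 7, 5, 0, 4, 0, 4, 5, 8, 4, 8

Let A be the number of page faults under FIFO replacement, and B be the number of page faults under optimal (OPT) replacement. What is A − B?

3

Under FIFO: F F F . F . F . . F F . F F F F . . F F F . → 14 faults.
Under OPT: F F F . F . F . . F . . F F . F . . F F . . → 11 faults.
A − B = 14 − 11 = 3.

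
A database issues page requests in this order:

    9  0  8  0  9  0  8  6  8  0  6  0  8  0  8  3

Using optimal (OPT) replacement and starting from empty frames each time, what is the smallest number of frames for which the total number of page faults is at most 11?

2

f=1: 16 faults
f=2: 9 faults
f=3: 5 faults
f=4: 5 faults
f=5: 5 faults
Smallest f with faults ≤ 11 is 2.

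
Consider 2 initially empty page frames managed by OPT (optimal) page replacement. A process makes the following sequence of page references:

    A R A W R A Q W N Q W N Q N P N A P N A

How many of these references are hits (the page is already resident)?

A -> fault, frames (A)
R -> fault, frames (A R)
A -> hit
W -> fault, evict A, frames (R W)
R -> hit
A -> fault, evict R, frames (W A)
Q -> fault, evict A, frames (W Q)
W -> hit
N -> fault, evict W, frames (Q N)
Q -> hit
W -> fault, evict Q, frames (N W)
N -> hit
Q -> fault, evict W, frames (N Q)
N -> hit
P -> fault, evict Q, frames (N P)
N -> hit
A -> fault, evict N, frames (P A)
P -> hit
N -> fault, evict P, frames (A N)
A -> hit
Hits: 9.

9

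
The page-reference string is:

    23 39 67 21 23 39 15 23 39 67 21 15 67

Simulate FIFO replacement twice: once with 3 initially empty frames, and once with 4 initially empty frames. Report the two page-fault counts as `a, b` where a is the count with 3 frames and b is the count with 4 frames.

3 frames: F F F F F F F . . F F . . → 9 faults.
4 frames: F F F F . . F F F F F F . → 10 faults.
10 > 9: adding a frame increased faults — Belady's anomaly.

9, 10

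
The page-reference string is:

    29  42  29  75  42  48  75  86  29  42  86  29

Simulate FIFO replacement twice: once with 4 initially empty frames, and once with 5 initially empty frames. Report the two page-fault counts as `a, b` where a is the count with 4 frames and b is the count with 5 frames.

4 frames: F F . F . F . F F F . . → 7 faults.
5 frames: F F . F . F . F . . . . → 5 faults.
5 < 7: adding a frame reduced faults, as is typical.

7, 5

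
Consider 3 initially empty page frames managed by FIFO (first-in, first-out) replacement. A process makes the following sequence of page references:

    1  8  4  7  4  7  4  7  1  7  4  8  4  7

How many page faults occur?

8

1 → fault, frames (1)
8 → fault, frames (1 8)
4 → fault, frames (1 8 4)
7 → fault, evict 1, frames (8 4 7)
4 → hit
7 → hit
4 → hit
7 → hit
1 → fault, evict 8, frames (4 7 1)
7 → hit
4 → hit
8 → fault, evict 4, frames (7 1 8)
4 → fault, evict 7, frames (1 8 4)
7 → fault, evict 1, frames (8 4 7)
Page faults: 8.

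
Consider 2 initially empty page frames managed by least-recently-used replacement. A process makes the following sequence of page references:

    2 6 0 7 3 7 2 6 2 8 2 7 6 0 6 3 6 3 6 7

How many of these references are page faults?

2: miss, frames {2}
6: miss, frames {2,6}
0: miss, evict 2, frames {6,0}
7: miss, evict 6, frames {0,7}
3: miss, evict 0, frames {7,3}
7: hit
2: miss, evict 3, frames {7,2}
6: miss, evict 7, frames {2,6}
2: hit
8: miss, evict 6, frames {2,8}
2: hit
7: miss, evict 8, frames {2,7}
6: miss, evict 2, frames {7,6}
0: miss, evict 7, frames {6,0}
6: hit
3: miss, evict 0, frames {6,3}
6: hit
3: hit
6: hit
7: miss, evict 3, frames {6,7}
Page faults: 13.

13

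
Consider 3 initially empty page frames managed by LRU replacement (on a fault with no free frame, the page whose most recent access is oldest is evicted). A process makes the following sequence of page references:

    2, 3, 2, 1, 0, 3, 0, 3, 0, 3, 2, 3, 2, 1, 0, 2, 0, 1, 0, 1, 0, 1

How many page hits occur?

2 -> miss, frames [2]
3 -> miss, frames [2, 3]
2 -> hit
1 -> miss, frames [3, 2, 1]
0 -> miss, evict 3, frames [2, 1, 0]
3 -> miss, evict 2, frames [1, 0, 3]
0 -> hit
3 -> hit
0 -> hit
3 -> hit
2 -> miss, evict 1, frames [0, 3, 2]
3 -> hit
2 -> hit
1 -> miss, evict 0, frames [3, 2, 1]
0 -> miss, evict 3, frames [2, 1, 0]
2 -> hit
0 -> hit
1 -> hit
0 -> hit
1 -> hit
0 -> hit
1 -> hit
Hits: 14.

14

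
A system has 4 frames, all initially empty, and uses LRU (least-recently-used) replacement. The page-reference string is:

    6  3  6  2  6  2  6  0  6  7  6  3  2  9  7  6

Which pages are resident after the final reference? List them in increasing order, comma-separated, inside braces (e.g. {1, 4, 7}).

6 → fault, frames (6)
3 → fault, frames (6 3)
6 → hit
2 → fault, frames (3 6 2)
6 → hit
2 → hit
6 → hit
0 → fault, frames (3 2 6 0)
6 → hit
7 → fault, evict 3, frames (2 0 6 7)
6 → hit
3 → fault, evict 2, frames (0 7 6 3)
2 → fault, evict 0, frames (7 6 3 2)
9 → fault, evict 7, frames (6 3 2 9)
7 → fault, evict 6, frames (3 2 9 7)
6 → fault, evict 3, frames (2 9 7 6)

{2, 6, 7, 9}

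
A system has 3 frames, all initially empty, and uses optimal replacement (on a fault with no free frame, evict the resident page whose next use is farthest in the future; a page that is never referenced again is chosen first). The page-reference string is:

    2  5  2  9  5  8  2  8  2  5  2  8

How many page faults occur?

4

2 -> miss, frames [2]
5 -> miss, frames [2, 5]
2 -> hit
9 -> miss, frames [2, 5, 9]
5 -> hit
8 -> miss, evict 9, frames [2, 5, 8]
2 -> hit
8 -> hit
2 -> hit
5 -> hit
2 -> hit
8 -> hit
Page faults: 4.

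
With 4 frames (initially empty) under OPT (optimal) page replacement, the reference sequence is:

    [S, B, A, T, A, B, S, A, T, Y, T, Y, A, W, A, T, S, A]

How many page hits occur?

S: fault, frames (S)
B: fault, frames (S B)
A: fault, frames (S B A)
T: fault, frames (S B A T)
A: hit
B: hit
S: hit
A: hit
T: hit
Y: fault, evict B, frames (S A T Y)
T: hit
Y: hit
A: hit
W: fault, evict Y, frames (S A T W)
A: hit
T: hit
S: hit
A: hit
Hits: 12.

12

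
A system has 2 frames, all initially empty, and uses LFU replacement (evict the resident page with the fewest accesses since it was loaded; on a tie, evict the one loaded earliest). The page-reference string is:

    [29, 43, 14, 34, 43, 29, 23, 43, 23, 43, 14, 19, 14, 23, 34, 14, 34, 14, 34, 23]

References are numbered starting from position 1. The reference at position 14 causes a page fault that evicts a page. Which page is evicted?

14

pos 1: 29: fault, frames (29)
pos 2: 43: fault, frames (29 43)
pos 3: 14: fault, evict 29, frames (43 14)
pos 4: 34: fault, evict 43, frames (14 34)
pos 5: 43: fault, evict 14, frames (34 43)
pos 6: 29: fault, evict 34, frames (43 29)
pos 7: 23: fault, evict 43, frames (29 23)
pos 8: 43: fault, evict 29, frames (23 43)
pos 9: 23: hit
pos 10: 43: hit
pos 11: 14: fault, evict 23, frames (43 14)
pos 12: 19: fault, evict 14, frames (43 19)
pos 13: 14: fault, evict 19, frames (43 14)
pos 14: 23: fault, evict 14, frames (43 23)
At position 14, page 14 is evicted.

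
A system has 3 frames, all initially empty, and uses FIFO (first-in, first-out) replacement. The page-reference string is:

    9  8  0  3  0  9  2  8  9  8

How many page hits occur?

9 -> miss, frames {9}
8 -> miss, frames {9,8}
0 -> miss, frames {9,8,0}
3 -> miss, evict 9, frames {8,0,3}
0 -> hit
9 -> miss, evict 8, frames {0,3,9}
2 -> miss, evict 0, frames {3,9,2}
8 -> miss, evict 3, frames {9,2,8}
9 -> hit
8 -> hit
Hits: 3.

3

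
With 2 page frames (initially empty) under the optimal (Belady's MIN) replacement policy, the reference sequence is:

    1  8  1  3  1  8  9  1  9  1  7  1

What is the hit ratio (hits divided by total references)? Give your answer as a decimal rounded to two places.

0.50

1 → miss, frames {1}
8 → miss, frames {1,8}
1 → hit
3 → miss, evict 8, frames {1,3}
1 → hit
8 → miss, evict 3, frames {1,8}
9 → miss, evict 8, frames {1,9}
1 → hit
9 → hit
1 → hit
7 → miss, evict 9, frames {1,7}
1 → hit
Hits: 6 of 12 references → 6/12 = 0.5000.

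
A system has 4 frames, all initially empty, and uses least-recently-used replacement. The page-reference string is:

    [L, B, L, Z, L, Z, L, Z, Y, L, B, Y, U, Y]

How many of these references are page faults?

5

L → fault, frames [L]
B → fault, frames [L, B]
L → hit
Z → fault, frames [B, L, Z]
L → hit
Z → hit
L → hit
Z → hit
Y → fault, frames [B, L, Z, Y]
L → hit
B → hit
Y → hit
U → fault, evict Z, frames [L, B, Y, U]
Y → hit
Page faults: 5.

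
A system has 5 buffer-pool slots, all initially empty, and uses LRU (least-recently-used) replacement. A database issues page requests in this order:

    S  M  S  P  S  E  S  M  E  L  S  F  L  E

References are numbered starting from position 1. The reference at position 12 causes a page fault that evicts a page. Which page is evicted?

P

pos 1: S → fault, frames {S}
pos 2: M → fault, frames {S,M}
pos 3: S → hit
pos 4: P → fault, frames {M,S,P}
pos 5: S → hit
pos 6: E → fault, frames {M,P,S,E}
pos 7: S → hit
pos 8: M → hit
pos 9: E → hit
pos 10: L → fault, frames {P,S,M,E,L}
pos 11: S → hit
pos 12: F → fault, evict P, frames {M,E,L,S,F}
At position 12, page P is evicted.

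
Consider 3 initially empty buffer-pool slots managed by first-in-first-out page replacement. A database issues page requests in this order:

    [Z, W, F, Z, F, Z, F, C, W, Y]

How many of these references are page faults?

5

Z -> fault, frames [Z]
W -> fault, frames [Z, W]
F -> fault, frames [Z, W, F]
Z -> hit
F -> hit
Z -> hit
F -> hit
C -> fault, evict Z, frames [W, F, C]
W -> hit
Y -> fault, evict W, frames [F, C, Y]
Page faults: 5.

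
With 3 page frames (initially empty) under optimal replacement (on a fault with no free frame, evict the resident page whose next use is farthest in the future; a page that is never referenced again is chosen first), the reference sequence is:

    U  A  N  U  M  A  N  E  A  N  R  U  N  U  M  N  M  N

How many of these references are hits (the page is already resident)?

U: fault, frames {U}
A: fault, frames {U,A}
N: fault, frames {U,A,N}
U: hit
M: fault, evict U, frames {A,N,M}
A: hit
N: hit
E: fault, evict M, frames {A,N,E}
A: hit
N: hit
R: fault, evict E, frames {A,N,R}
U: fault, evict R, frames {A,N,U}
N: hit
U: hit
M: fault, evict U, frames {A,N,M}
N: hit
M: hit
N: hit
Hits: 10.

10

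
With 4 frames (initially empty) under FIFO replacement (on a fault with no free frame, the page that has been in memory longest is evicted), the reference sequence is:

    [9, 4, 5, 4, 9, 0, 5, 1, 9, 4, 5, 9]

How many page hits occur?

4

9: miss, frames (9)
4: miss, frames (9 4)
5: miss, frames (9 4 5)
4: hit
9: hit
0: miss, frames (9 4 5 0)
5: hit
1: miss, evict 9, frames (4 5 0 1)
9: miss, evict 4, frames (5 0 1 9)
4: miss, evict 5, frames (0 1 9 4)
5: miss, evict 0, frames (1 9 4 5)
9: hit
Hits: 4.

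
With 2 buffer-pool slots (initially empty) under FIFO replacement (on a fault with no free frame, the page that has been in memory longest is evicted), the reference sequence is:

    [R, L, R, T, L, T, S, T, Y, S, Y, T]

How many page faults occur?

6

R: fault, frames {R}
L: fault, frames {R,L}
R: hit
T: fault, evict R, frames {L,T}
L: hit
T: hit
S: fault, evict L, frames {T,S}
T: hit
Y: fault, evict T, frames {S,Y}
S: hit
Y: hit
T: fault, evict S, frames {Y,T}
Page faults: 6.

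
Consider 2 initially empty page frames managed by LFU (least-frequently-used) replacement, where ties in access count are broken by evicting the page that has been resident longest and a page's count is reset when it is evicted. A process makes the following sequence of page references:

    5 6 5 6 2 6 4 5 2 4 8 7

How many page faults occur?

9

5: miss, frames (5)
6: miss, frames (5 6)
5: hit
6: hit
2: miss, evict 5, frames (6 2)
6: hit
4: miss, evict 2, frames (6 4)
5: miss, evict 4, frames (6 5)
2: miss, evict 5, frames (6 2)
4: miss, evict 2, frames (6 4)
8: miss, evict 4, frames (6 8)
7: miss, evict 8, frames (6 7)
Page faults: 9.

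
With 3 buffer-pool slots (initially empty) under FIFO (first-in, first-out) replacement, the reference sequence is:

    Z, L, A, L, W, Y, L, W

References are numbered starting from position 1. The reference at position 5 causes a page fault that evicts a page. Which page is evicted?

Z

pos 1: Z: fault, frames {Z}
pos 2: L: fault, frames {Z,L}
pos 3: A: fault, frames {Z,L,A}
pos 4: L: hit
pos 5: W: fault, evict Z, frames {L,A,W}
At position 5, page Z is evicted.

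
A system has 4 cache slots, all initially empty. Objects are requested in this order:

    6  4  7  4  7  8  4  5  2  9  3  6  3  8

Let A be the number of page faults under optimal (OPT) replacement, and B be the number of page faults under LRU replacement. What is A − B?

-2

Under OPT: F F F . . F . F F F F . . . → 8 faults.
Under LRU: F F F . . F . F F F F F . F → 10 faults.
A − B = 8 − 10 = -2.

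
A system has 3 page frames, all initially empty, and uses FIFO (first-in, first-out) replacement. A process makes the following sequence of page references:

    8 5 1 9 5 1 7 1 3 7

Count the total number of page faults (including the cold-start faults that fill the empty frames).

8: fault, frames (8)
5: fault, frames (8 5)
1: fault, frames (8 5 1)
9: fault, evict 8, frames (5 1 9)
5: hit
1: hit
7: fault, evict 5, frames (1 9 7)
1: hit
3: fault, evict 1, frames (9 7 3)
7: hit
Page faults: 6.

6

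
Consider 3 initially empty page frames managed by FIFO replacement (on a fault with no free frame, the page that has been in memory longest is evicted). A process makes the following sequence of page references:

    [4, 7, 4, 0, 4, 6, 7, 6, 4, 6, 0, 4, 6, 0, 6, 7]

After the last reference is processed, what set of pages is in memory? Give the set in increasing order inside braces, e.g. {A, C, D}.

4 → fault, frames {4}
7 → fault, frames {4,7}
4 → hit
0 → fault, frames {4,7,0}
4 → hit
6 → fault, evict 4, frames {7,0,6}
7 → hit
6 → hit
4 → fault, evict 7, frames {0,6,4}
6 → hit
0 → hit
4 → hit
6 → hit
0 → hit
6 → hit
7 → fault, evict 0, frames {6,4,7}

{4, 6, 7}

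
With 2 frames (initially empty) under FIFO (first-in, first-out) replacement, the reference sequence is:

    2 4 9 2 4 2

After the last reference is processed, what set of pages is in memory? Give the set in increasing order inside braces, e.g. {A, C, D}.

2: miss, frames {2}
4: miss, frames {2,4}
9: miss, evict 2, frames {4,9}
2: miss, evict 4, frames {9,2}
4: miss, evict 9, frames {2,4}
2: hit

{2, 4}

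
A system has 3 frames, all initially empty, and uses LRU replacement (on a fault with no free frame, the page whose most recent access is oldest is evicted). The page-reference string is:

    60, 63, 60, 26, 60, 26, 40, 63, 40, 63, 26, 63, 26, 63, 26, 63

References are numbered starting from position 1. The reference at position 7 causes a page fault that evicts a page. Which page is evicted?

63

pos 1: 60 → miss, frames (60)
pos 2: 63 → miss, frames (60 63)
pos 3: 60 → hit
pos 4: 26 → miss, frames (63 60 26)
pos 5: 60 → hit
pos 6: 26 → hit
pos 7: 40 → miss, evict 63, frames (60 26 40)
At position 7, page 63 is evicted.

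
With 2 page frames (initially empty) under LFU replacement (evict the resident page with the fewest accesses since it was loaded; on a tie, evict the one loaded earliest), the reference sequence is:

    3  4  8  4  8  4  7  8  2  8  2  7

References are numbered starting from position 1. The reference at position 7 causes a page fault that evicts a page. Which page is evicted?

8

pos 1: 3 -> miss, frames (3)
pos 2: 4 -> miss, frames (3 4)
pos 3: 8 -> miss, evict 3, frames (4 8)
pos 4: 4 -> hit
pos 5: 8 -> hit
pos 6: 4 -> hit
pos 7: 7 -> miss, evict 8, frames (4 7)
At position 7, page 8 is evicted.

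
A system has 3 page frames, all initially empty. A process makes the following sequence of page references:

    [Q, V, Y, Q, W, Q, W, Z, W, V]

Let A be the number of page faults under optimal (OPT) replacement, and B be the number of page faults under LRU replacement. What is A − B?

-1

Under OPT: F F F . F . . F . . → 5 faults.
Under LRU: F F F . F . . F . F → 6 faults.
A − B = 5 − 6 = -1.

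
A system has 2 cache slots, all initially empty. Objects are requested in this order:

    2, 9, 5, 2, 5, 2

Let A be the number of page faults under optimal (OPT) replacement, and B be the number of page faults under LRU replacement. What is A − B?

-1

Under OPT: F F F . . . → 3 faults.
Under LRU: F F F F . . → 4 faults.
A − B = 3 − 4 = -1.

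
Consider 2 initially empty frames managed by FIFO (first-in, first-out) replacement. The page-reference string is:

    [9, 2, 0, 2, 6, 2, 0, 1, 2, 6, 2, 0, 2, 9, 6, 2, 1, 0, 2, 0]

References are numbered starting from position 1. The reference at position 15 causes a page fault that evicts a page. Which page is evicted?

pos 1: 9 -> miss, frames (9)
pos 2: 2 -> miss, frames (9 2)
pos 3: 0 -> miss, evict 9, frames (2 0)
pos 4: 2 -> hit
pos 5: 6 -> miss, evict 2, frames (0 6)
pos 6: 2 -> miss, evict 0, frames (6 2)
pos 7: 0 -> miss, evict 6, frames (2 0)
pos 8: 1 -> miss, evict 2, frames (0 1)
pos 9: 2 -> miss, evict 0, frames (1 2)
pos 10: 6 -> miss, evict 1, frames (2 6)
pos 11: 2 -> hit
pos 12: 0 -> miss, evict 2, frames (6 0)
pos 13: 2 -> miss, evict 6, frames (0 2)
pos 14: 9 -> miss, evict 0, frames (2 9)
pos 15: 6 -> miss, evict 2, frames (9 6)
At position 15, page 2 is evicted.

2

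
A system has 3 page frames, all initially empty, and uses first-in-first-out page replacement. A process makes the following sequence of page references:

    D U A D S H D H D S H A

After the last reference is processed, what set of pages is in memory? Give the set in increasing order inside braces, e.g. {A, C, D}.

{A, D, H}

D -> miss, frames {D}
U -> miss, frames {D,U}
A -> miss, frames {D,U,A}
D -> hit
S -> miss, evict D, frames {U,A,S}
H -> miss, evict U, frames {A,S,H}
D -> miss, evict A, frames {S,H,D}
H -> hit
D -> hit
S -> hit
H -> hit
A -> miss, evict S, frames {H,D,A}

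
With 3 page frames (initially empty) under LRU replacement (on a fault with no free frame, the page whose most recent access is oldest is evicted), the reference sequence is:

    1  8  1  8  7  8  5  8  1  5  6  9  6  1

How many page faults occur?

8

1 -> miss, frames (1)
8 -> miss, frames (1 8)
1 -> hit
8 -> hit
7 -> miss, frames (1 8 7)
8 -> hit
5 -> miss, evict 1, frames (7 8 5)
8 -> hit
1 -> miss, evict 7, frames (5 8 1)
5 -> hit
6 -> miss, evict 8, frames (1 5 6)
9 -> miss, evict 1, frames (5 6 9)
6 -> hit
1 -> miss, evict 5, frames (9 6 1)
Page faults: 8.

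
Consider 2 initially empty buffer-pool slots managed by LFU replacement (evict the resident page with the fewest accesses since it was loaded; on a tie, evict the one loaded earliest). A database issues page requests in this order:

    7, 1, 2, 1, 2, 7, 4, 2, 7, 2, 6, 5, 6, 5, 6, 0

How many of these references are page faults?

7: miss, frames [7]
1: miss, frames [7, 1]
2: miss, evict 7, frames [1, 2]
1: hit
2: hit
7: miss, evict 1, frames [2, 7]
4: miss, evict 7, frames [2, 4]
2: hit
7: miss, evict 4, frames [2, 7]
2: hit
6: miss, evict 7, frames [2, 6]
5: miss, evict 6, frames [2, 5]
6: miss, evict 5, frames [2, 6]
5: miss, evict 6, frames [2, 5]
6: miss, evict 5, frames [2, 6]
0: miss, evict 6, frames [2, 0]
Page faults: 12.

12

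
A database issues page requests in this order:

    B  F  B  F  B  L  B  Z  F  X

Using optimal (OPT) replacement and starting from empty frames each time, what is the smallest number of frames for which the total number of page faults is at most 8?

2

f=1: 10 faults
f=2: 6 faults
f=3: 5 faults
f=4: 5 faults
f=5: 5 faults
Smallest f with faults ≤ 8 is 2.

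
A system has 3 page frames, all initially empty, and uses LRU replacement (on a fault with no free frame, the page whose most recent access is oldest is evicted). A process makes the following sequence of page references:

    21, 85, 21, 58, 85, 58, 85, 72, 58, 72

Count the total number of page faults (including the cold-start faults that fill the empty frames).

21 -> fault, frames {21}
85 -> fault, frames {21,85}
21 -> hit
58 -> fault, frames {85,21,58}
85 -> hit
58 -> hit
85 -> hit
72 -> fault, evict 21, frames {58,85,72}
58 -> hit
72 -> hit
Page faults: 4.

4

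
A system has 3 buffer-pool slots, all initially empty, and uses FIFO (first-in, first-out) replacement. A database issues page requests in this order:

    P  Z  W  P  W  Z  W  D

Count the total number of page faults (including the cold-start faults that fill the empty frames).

P → miss, frames (P)
Z → miss, frames (P Z)
W → miss, frames (P Z W)
P → hit
W → hit
Z → hit
W → hit
D → miss, evict P, frames (Z W D)
Page faults: 4.

4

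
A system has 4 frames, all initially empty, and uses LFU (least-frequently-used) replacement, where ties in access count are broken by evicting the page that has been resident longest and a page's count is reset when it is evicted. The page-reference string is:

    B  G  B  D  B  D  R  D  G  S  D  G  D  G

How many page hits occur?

B: miss, frames (B)
G: miss, frames (B G)
B: hit
D: miss, frames (B G D)
B: hit
D: hit
R: miss, frames (B G D R)
D: hit
G: hit
S: miss, evict R, frames (B G D S)
D: hit
G: hit
D: hit
G: hit
Hits: 9.

9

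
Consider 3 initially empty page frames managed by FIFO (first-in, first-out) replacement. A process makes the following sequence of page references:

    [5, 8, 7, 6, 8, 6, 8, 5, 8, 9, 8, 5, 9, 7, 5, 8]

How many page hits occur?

6

5: fault, frames [5]
8: fault, frames [5, 8]
7: fault, frames [5, 8, 7]
6: fault, evict 5, frames [8, 7, 6]
8: hit
6: hit
8: hit
5: fault, evict 8, frames [7, 6, 5]
8: fault, evict 7, frames [6, 5, 8]
9: fault, evict 6, frames [5, 8, 9]
8: hit
5: hit
9: hit
7: fault, evict 5, frames [8, 9, 7]
5: fault, evict 8, frames [9, 7, 5]
8: fault, evict 9, frames [7, 5, 8]
Hits: 6.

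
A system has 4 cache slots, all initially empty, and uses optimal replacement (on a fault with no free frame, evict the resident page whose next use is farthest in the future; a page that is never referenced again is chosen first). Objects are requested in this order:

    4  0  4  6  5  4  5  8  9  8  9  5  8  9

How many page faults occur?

6

4 → miss, frames {4}
0 → miss, frames {4,0}
4 → hit
6 → miss, frames {4,0,6}
5 → miss, frames {4,0,6,5}
4 → hit
5 → hit
8 → miss, evict 6, frames {4,0,5,8}
9 → miss, evict 0, frames {4,5,8,9}
8 → hit
9 → hit
5 → hit
8 → hit
9 → hit
Page faults: 6.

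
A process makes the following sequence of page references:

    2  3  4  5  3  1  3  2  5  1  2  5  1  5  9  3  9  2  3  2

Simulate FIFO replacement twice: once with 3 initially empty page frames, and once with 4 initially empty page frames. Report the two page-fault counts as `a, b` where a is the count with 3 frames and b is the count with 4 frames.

3 frames: F F F F . F F F F F . . . . F F . F . . → 12 faults.
4 frames: F F F F . F . F . . . . . . F F . . . . → 8 faults.
8 < 12: adding a frame reduced faults, as is typical.

12, 8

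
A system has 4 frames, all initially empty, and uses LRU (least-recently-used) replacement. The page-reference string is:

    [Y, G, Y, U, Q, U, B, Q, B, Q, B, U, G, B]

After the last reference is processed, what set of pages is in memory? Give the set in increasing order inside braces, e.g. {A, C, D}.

{B, G, Q, U}

Y → fault, frames [Y]
G → fault, frames [Y, G]
Y → hit
U → fault, frames [G, Y, U]
Q → fault, frames [G, Y, U, Q]
U → hit
B → fault, evict G, frames [Y, Q, U, B]
Q → hit
B → hit
Q → hit
B → hit
U → hit
G → fault, evict Y, frames [Q, B, U, G]
B → hit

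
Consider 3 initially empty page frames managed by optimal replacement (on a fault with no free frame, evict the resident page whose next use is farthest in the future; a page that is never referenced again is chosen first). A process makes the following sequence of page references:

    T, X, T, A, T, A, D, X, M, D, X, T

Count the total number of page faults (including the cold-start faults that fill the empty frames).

T -> miss, frames {T}
X -> miss, frames {T,X}
T -> hit
A -> miss, frames {T,X,A}
T -> hit
A -> hit
D -> miss, evict A, frames {T,X,D}
X -> hit
M -> miss, evict T, frames {X,D,M}
D -> hit
X -> hit
T -> miss, evict M, frames {X,D,T}
Page faults: 6.

6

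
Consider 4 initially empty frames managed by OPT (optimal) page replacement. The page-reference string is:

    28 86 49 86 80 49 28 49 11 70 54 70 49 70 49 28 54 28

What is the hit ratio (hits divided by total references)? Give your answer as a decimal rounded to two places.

28 -> miss, frames [28]
86 -> miss, frames [28, 86]
49 -> miss, frames [28, 86, 49]
86 -> hit
80 -> miss, frames [28, 86, 49, 80]
49 -> hit
28 -> hit
49 -> hit
11 -> miss, evict 80, frames [28, 86, 49, 11]
70 -> miss, evict 11, frames [28, 86, 49, 70]
54 -> miss, evict 86, frames [28, 49, 70, 54]
70 -> hit
49 -> hit
70 -> hit
49 -> hit
28 -> hit
54 -> hit
28 -> hit
Hits: 11 of 18 references → 11/18 = 0.6111.

0.61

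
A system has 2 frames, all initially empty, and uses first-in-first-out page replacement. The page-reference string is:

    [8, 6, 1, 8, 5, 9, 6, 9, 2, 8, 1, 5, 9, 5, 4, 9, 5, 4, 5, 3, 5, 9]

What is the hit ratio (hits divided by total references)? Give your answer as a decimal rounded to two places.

0.27

8 → miss, frames (8)
6 → miss, frames (8 6)
1 → miss, evict 8, frames (6 1)
8 → miss, evict 6, frames (1 8)
5 → miss, evict 1, frames (8 5)
9 → miss, evict 8, frames (5 9)
6 → miss, evict 5, frames (9 6)
9 → hit
2 → miss, evict 9, frames (6 2)
8 → miss, evict 6, frames (2 8)
1 → miss, evict 2, frames (8 1)
5 → miss, evict 8, frames (1 5)
9 → miss, evict 1, frames (5 9)
5 → hit
4 → miss, evict 5, frames (9 4)
9 → hit
5 → miss, evict 9, frames (4 5)
4 → hit
5 → hit
3 → miss, evict 4, frames (5 3)
5 → hit
9 → miss, evict 5, frames (3 9)
Hits: 6 of 22 references → 6/22 = 0.2727.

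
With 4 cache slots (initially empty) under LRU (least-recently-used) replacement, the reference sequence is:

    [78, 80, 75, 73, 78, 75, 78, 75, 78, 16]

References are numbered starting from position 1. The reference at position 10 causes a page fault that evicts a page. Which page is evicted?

pos 1: 78 → fault, frames {78}
pos 2: 80 → fault, frames {78,80}
pos 3: 75 → fault, frames {78,80,75}
pos 4: 73 → fault, frames {78,80,75,73}
pos 5: 78 → hit
pos 6: 75 → hit
pos 7: 78 → hit
pos 8: 75 → hit
pos 9: 78 → hit
pos 10: 16 → fault, evict 80, frames {73,75,78,16}
At position 10, page 80 is evicted.

80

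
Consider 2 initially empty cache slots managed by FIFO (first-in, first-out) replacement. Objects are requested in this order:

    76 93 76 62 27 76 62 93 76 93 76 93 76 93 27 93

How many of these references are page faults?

10

76 -> fault, frames {76}
93 -> fault, frames {76,93}
76 -> hit
62 -> fault, evict 76, frames {93,62}
27 -> fault, evict 93, frames {62,27}
76 -> fault, evict 62, frames {27,76}
62 -> fault, evict 27, frames {76,62}
93 -> fault, evict 76, frames {62,93}
76 -> fault, evict 62, frames {93,76}
93 -> hit
76 -> hit
93 -> hit
76 -> hit
93 -> hit
27 -> fault, evict 93, frames {76,27}
93 -> fault, evict 76, frames {27,93}
Page faults: 10.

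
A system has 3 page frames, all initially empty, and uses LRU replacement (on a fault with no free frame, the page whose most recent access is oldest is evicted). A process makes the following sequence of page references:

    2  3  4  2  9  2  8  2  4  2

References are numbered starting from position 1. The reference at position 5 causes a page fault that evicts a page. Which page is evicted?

3

pos 1: 2: fault, frames [2]
pos 2: 3: fault, frames [2, 3]
pos 3: 4: fault, frames [2, 3, 4]
pos 4: 2: hit
pos 5: 9: fault, evict 3, frames [4, 2, 9]
At position 5, page 3 is evicted.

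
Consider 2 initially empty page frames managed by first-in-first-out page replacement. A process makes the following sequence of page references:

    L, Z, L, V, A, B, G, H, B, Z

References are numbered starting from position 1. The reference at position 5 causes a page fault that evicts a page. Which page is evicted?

Z

pos 1: L -> fault, frames (L)
pos 2: Z -> fault, frames (L Z)
pos 3: L -> hit
pos 4: V -> fault, evict L, frames (Z V)
pos 5: A -> fault, evict Z, frames (V A)
At position 5, page Z is evicted.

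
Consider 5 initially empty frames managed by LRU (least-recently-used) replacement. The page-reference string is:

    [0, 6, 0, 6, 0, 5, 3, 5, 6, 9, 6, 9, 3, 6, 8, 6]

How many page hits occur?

0 → miss, frames (0)
6 → miss, frames (0 6)
0 → hit
6 → hit
0 → hit
5 → miss, frames (6 0 5)
3 → miss, frames (6 0 5 3)
5 → hit
6 → hit
9 → miss, frames (0 3 5 6 9)
6 → hit
9 → hit
3 → hit
6 → hit
8 → miss, evict 0, frames (5 9 3 6 8)
6 → hit
Hits: 10.

10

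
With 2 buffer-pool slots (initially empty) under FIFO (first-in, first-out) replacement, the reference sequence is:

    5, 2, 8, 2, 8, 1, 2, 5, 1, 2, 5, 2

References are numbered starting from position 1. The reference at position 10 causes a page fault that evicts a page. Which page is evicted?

pos 1: 5 -> miss, frames [5]
pos 2: 2 -> miss, frames [5, 2]
pos 3: 8 -> miss, evict 5, frames [2, 8]
pos 4: 2 -> hit
pos 5: 8 -> hit
pos 6: 1 -> miss, evict 2, frames [8, 1]
pos 7: 2 -> miss, evict 8, frames [1, 2]
pos 8: 5 -> miss, evict 1, frames [2, 5]
pos 9: 1 -> miss, evict 2, frames [5, 1]
pos 10: 2 -> miss, evict 5, frames [1, 2]
At position 10, page 5 is evicted.

5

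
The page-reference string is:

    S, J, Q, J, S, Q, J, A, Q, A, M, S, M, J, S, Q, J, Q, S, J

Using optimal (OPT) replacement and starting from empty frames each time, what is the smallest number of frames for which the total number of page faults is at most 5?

4

f=1: 20 faults
f=2: 11 faults
f=3: 6 faults
f=4: 5 faults
f=5: 5 faults
Smallest f with faults ≤ 5 is 4.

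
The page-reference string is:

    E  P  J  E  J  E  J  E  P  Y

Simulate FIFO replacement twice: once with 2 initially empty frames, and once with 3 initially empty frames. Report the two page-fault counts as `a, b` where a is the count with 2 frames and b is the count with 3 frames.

6, 4

2 frames: F F F F . . . . F F → 6 faults.
3 frames: F F F . . . . . . F → 4 faults.
4 < 6: adding a frame reduced faults, as is typical.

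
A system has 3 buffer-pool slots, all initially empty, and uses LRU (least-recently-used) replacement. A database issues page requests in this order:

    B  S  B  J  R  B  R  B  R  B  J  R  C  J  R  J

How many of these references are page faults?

B → fault, frames (B)
S → fault, frames (B S)
B → hit
J → fault, frames (S B J)
R → fault, evict S, frames (B J R)
B → hit
R → hit
B → hit
R → hit
B → hit
J → hit
R → hit
C → fault, evict B, frames (J R C)
J → hit
R → hit
J → hit
Page faults: 5.

5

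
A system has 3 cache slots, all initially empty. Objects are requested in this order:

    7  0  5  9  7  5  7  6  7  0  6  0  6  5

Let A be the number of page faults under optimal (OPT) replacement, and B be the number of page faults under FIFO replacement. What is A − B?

Under OPT: F F F F . . . F . F . . . . → 6 faults.
Under FIFO: F F F F F . . F . F . . . F → 8 faults.
A − B = 6 − 8 = -2.

-2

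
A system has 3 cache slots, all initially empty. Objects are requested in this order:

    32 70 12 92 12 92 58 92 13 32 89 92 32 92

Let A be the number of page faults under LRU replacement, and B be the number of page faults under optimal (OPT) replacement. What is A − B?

2

Under LRU: F F F F . . F . F F F F . . → 9 faults.
Under OPT: F F F F . . F . F . F . . . → 7 faults.
A − B = 9 − 7 = 2.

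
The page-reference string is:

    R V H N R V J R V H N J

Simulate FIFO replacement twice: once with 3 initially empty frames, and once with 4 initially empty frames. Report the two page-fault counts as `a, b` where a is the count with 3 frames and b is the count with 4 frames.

3 frames: F F F F F F F . . F F . → 9 faults.
4 frames: F F F F . . F F F F F F → 10 faults.
10 > 9: adding a frame increased faults — Belady's anomaly.

9, 10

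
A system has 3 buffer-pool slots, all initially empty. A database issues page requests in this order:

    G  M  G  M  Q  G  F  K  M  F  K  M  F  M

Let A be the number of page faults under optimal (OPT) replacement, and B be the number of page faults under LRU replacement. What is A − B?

-1

Under OPT: F F . . F . F F . . . . . . → 5 faults.
Under LRU: F F . . F . F F F . . . . . → 6 faults.
A − B = 5 − 6 = -1.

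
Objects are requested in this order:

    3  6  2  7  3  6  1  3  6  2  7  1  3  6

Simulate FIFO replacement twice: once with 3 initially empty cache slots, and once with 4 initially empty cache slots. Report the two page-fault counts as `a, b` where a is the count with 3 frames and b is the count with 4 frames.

3 frames: F F F F F F F . . F F . F F → 11 faults.
4 frames: F F F F . . F F F F F F F F → 12 faults.
12 > 11: adding a frame increased faults — Belady's anomaly.

11, 12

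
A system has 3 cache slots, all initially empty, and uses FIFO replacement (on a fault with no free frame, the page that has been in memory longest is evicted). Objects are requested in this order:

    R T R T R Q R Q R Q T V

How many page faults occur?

4

R -> fault, frames [R]
T -> fault, frames [R, T]
R -> hit
T -> hit
R -> hit
Q -> fault, frames [R, T, Q]
R -> hit
Q -> hit
R -> hit
Q -> hit
T -> hit
V -> fault, evict R, frames [T, Q, V]
Page faults: 4.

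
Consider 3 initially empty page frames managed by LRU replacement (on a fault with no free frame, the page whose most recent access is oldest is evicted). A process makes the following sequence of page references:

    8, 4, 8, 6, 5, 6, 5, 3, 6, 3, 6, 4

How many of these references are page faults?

6

8 -> fault, frames [8]
4 -> fault, frames [8, 4]
8 -> hit
6 -> fault, frames [4, 8, 6]
5 -> fault, evict 4, frames [8, 6, 5]
6 -> hit
5 -> hit
3 -> fault, evict 8, frames [6, 5, 3]
6 -> hit
3 -> hit
6 -> hit
4 -> fault, evict 5, frames [3, 6, 4]
Page faults: 6.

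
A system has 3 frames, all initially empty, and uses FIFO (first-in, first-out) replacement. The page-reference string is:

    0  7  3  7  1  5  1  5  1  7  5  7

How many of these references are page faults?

0: fault, frames {0}
7: fault, frames {0,7}
3: fault, frames {0,7,3}
7: hit
1: fault, evict 0, frames {7,3,1}
5: fault, evict 7, frames {3,1,5}
1: hit
5: hit
1: hit
7: fault, evict 3, frames {1,5,7}
5: hit
7: hit
Page faults: 6.

6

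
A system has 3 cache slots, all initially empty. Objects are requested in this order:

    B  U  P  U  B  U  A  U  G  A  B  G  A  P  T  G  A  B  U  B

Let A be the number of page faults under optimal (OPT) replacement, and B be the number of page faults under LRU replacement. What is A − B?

Under OPT: F F F . . . F . F . . . . F F . . F F . → 9 faults.
Under LRU: F F F . . . F . F . F . . F F F F F F . → 12 faults.
A − B = 9 − 12 = -3.

-3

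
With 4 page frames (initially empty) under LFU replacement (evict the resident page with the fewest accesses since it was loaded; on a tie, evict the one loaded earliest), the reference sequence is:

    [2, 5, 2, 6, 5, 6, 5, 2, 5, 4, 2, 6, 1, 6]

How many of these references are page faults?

2: miss, frames [2]
5: miss, frames [2, 5]
2: hit
6: miss, frames [2, 5, 6]
5: hit
6: hit
5: hit
2: hit
5: hit
4: miss, frames [2, 5, 6, 4]
2: hit
6: hit
1: miss, evict 4, frames [2, 5, 6, 1]
6: hit
Page faults: 5.

5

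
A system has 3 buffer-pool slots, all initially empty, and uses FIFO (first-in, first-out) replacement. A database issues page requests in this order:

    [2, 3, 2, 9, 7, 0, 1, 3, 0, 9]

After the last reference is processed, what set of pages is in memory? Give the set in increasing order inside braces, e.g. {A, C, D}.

2: miss, frames [2]
3: miss, frames [2, 3]
2: hit
9: miss, frames [2, 3, 9]
7: miss, evict 2, frames [3, 9, 7]
0: miss, evict 3, frames [9, 7, 0]
1: miss, evict 9, frames [7, 0, 1]
3: miss, evict 7, frames [0, 1, 3]
0: hit
9: miss, evict 0, frames [1, 3, 9]

{1, 3, 9}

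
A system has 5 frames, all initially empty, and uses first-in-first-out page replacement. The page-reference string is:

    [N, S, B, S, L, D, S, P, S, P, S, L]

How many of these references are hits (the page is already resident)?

N → miss, frames {N}
S → miss, frames {N,S}
B → miss, frames {N,S,B}
S → hit
L → miss, frames {N,S,B,L}
D → miss, frames {N,S,B,L,D}
S → hit
P → miss, evict N, frames {S,B,L,D,P}
S → hit
P → hit
S → hit
L → hit
Hits: 6.

6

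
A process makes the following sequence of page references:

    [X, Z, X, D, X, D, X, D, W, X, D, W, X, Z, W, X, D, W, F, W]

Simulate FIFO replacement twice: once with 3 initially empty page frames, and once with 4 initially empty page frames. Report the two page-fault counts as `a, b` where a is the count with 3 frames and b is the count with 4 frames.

3 frames: F F . F . . . . F F . . . F . . F F F . → 9 faults.
4 frames: F F . F . . . . F . . . . . . . . . F . → 5 faults.
5 < 9: adding a frame reduced faults, as is typical.

9, 5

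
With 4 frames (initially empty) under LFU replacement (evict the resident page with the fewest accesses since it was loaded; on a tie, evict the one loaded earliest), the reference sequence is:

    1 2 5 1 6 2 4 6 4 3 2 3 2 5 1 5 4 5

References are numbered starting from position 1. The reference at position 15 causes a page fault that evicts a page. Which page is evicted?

5

pos 1: 1: miss, frames [1]
pos 2: 2: miss, frames [1, 2]
pos 3: 5: miss, frames [1, 2, 5]
pos 4: 1: hit
pos 5: 6: miss, frames [1, 2, 5, 6]
pos 6: 2: hit
pos 7: 4: miss, evict 5, frames [1, 2, 6, 4]
pos 8: 6: hit
pos 9: 4: hit
pos 10: 3: miss, evict 1, frames [2, 6, 4, 3]
pos 11: 2: hit
pos 12: 3: hit
pos 13: 2: hit
pos 14: 5: miss, evict 6, frames [2, 4, 3, 5]
pos 15: 1: miss, evict 5, frames [2, 4, 3, 1]
At position 15, page 5 is evicted.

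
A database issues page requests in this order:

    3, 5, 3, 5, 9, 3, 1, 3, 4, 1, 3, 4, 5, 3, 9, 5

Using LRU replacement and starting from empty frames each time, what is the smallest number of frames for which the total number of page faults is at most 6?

5

f=1: 16 faults
f=2: 13 faults
f=3: 7 faults
f=4: 7 faults
f=5: 5 faults
Smallest f with faults ≤ 6 is 5.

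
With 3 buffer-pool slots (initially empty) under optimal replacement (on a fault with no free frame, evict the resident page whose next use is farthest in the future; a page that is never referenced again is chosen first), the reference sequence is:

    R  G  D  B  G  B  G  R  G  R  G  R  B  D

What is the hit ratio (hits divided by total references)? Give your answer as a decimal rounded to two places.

R → miss, frames [R]
G → miss, frames [R, G]
D → miss, frames [R, G, D]
B → miss, evict D, frames [R, G, B]
G → hit
B → hit
G → hit
R → hit
G → hit
R → hit
G → hit
R → hit
B → hit
D → miss, evict B, frames [R, G, D]
Hits: 9 of 14 references → 9/14 = 0.6429.

0.64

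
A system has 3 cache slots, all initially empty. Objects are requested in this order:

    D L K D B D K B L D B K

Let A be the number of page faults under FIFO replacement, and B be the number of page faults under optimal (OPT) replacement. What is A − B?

Under FIFO: F F F . F F . . F . . F → 7 faults.
Under OPT: F F F . F . . . F . . F → 6 faults.
A − B = 7 − 6 = 1.

1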